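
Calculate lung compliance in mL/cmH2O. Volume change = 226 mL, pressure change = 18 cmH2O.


C = dV / dP
C = 226 / 18
C = 12.56 mL/cmH2O


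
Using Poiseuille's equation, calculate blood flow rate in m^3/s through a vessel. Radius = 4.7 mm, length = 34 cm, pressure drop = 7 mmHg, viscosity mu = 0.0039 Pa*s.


Q = pi*r^4*dP / (8*mu*L)
r = 0.0047 m, L = 0.34 m
dP = 7 mmHg = 933.254 Pa
Q = 1.3487e-04 m^3/s


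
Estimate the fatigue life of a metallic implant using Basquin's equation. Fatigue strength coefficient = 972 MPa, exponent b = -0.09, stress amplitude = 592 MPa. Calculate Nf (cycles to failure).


sigma_a = sigma_f' * (2Nf)^b
2Nf = (sigma_a/sigma_f')^(1/b)
2Nf = (592/972)^(1/-0.09)
2Nf = 247.01158
Nf = 123.5


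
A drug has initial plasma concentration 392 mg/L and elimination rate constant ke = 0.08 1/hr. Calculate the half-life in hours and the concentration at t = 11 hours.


t_half = ln(2) / ke = 0.693147 / 0.08 = 8.664 hr
C(t) = C0 * exp(-ke*t) = 392 * exp(-0.08*11)
C(11) = 162.6 mg/L


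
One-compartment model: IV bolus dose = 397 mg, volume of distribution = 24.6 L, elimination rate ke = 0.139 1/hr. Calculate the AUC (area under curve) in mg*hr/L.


C0 = Dose/Vd = 397/24.6 = 16.1382 mg/L
AUC = C0/ke = 16.1382/0.139
AUC = 116.1 mg*hr/L


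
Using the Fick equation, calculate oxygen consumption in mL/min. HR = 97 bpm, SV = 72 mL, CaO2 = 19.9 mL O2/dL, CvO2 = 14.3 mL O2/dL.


CO = HR*SV = 97*72/1000 = 6.984 L/min
a-v O2 diff = 19.9 - 14.3 = 5.6 mL/dL
VO2 = CO * (CaO2-CvO2) * 10 dL/L
VO2 = 6.984 * 5.6 * 10
VO2 = 391.1 mL/min


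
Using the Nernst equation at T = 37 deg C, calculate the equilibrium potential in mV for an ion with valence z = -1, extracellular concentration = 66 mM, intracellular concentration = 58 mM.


E = (RT/(zF)) * ln(C_out/C_in)
T = 37 + 273.15 = 310.15 K
E = (8.314 * 310.15 / (-1 * 96485)) * ln(66/58)
E = -3.453 mV


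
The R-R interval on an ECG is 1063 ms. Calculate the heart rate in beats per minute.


HR = 60 / RR_interval(s)
RR = 1063 ms = 1.063 s
HR = 60 / 1.063 = 56.44 bpm


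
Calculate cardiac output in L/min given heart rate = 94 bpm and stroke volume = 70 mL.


CO = HR * SV
CO = 94 * 70 / 1000
CO = 6.58 L/min


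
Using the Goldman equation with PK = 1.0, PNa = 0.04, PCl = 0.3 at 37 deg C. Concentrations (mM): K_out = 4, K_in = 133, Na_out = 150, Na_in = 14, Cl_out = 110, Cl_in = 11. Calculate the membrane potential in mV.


Vm = (RT/F)*ln((PK*Ko + PNa*Nao + PCl*Cli)/(PK*Ki + PNa*Nai + PCl*Clo))
Numer = 13.3, Denom = 166.56
Vm = -67.55 mV


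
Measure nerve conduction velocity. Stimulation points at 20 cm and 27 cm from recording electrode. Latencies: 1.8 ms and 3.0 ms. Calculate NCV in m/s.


Distance = (27 - 20) / 100 = 0.07 m
dt = (3.0 - 1.8) / 1000 = 0.0012 s
NCV = dist / dt = 58.33 m/s


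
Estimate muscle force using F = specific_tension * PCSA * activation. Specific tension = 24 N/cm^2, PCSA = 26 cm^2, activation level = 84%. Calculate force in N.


F = sigma * PCSA * activation
F = 24 * 26 * 0.84
F = 524.2 N


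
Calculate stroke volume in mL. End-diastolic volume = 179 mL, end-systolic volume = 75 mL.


SV = EDV - ESV
SV = 179 - 75
SV = 104 mL


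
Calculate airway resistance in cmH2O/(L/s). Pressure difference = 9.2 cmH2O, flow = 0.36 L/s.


R = dP / flow
R = 9.2 / 0.36
R = 25.56 cmH2O/(L/s)


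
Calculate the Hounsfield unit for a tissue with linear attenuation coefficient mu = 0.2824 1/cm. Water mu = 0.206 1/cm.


HU = ((mu_tissue - mu_water) / mu_water) * 1000
HU = ((0.2824 - 0.206) / 0.206) * 1000
HU = 370.9


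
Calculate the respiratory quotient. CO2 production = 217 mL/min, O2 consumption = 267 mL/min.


RQ = VCO2 / VO2
RQ = 217 / 267
RQ = 0.8127


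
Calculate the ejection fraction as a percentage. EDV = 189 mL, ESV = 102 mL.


SV = EDV - ESV = 189 - 102 = 87 mL
EF = SV/EDV * 100 = 87/189 * 100
EF = 46.03%


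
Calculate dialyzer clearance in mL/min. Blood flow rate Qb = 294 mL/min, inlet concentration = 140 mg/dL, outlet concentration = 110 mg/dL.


K = Qb * (Cb_in - Cb_out) / Cb_in
K = 294 * (140 - 110) / 140
K = 63 mL/min


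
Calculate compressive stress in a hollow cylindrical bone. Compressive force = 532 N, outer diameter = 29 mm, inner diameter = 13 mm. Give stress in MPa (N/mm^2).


A = pi*(r_o^2 - r_i^2)
r_o = 14.5 mm, r_i = 6.5 mm
A = 527.788 mm^2
sigma = F/A = 532 / 527.788
sigma = 1.008 MPa


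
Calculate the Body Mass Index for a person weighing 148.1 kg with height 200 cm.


BMI = weight / height^2
height = 200 cm = 2 m
BMI = 148.1 / 2^2
BMI = 37.02 kg/m^2


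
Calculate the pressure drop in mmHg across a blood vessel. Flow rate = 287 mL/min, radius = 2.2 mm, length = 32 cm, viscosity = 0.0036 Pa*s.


dP = 8*mu*L*Q / (pi*r^4)
Q = 287 mL/min = 4.78333e-06 m^3/s
dP = 599.007 Pa = 599.007 / 133.322 mmHg = 4.493 mmHg


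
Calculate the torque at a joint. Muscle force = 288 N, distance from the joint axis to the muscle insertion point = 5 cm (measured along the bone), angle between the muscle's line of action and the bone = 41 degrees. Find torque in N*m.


Torque = F * d * sin(theta)   (moment arm = d*sin(theta))
d = 5 cm = 0.05 m
Torque = 288 * 0.05 * sin(41)
Torque = 9.447 N*m


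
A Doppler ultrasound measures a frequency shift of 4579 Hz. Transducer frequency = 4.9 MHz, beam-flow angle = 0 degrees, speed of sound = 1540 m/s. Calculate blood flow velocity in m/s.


v = fd * c / (2 * f0 * cos(theta))
v = 4579 * 1540 / (2 * 4.9000e+06 * cos(0))
v = 0.7196 m/s


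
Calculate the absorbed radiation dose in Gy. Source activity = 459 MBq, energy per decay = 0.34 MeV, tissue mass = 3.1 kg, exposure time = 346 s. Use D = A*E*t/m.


A = 459 MBq = 4.5900e+08 Bq
E = 0.34 MeV = 5.4468e-14 J
D = A*E*t/m = 4.5900e+08*5.4468e-14*346/3.1
D = 0.00279 Gy


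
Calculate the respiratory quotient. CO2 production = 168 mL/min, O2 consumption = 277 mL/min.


RQ = VCO2 / VO2
RQ = 168 / 277
RQ = 0.6065


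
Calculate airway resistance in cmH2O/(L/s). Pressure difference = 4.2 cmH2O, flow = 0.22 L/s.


R = dP / flow
R = 4.2 / 0.22
R = 19.09 cmH2O/(L/s)


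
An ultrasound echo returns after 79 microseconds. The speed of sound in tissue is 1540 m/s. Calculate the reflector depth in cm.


depth = c * t / 2
t = 79 us = 7.9000e-05 s
depth = 1540 * 7.9000e-05 / 2
depth = 0.06083 m = 6.083 cm


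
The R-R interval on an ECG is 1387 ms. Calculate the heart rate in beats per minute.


HR = 60 / RR_interval(s)
RR = 1387 ms = 1.387 s
HR = 60 / 1.387 = 43.26 bpm


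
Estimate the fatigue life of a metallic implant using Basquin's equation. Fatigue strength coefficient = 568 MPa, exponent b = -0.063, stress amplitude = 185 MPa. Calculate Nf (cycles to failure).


sigma_a = sigma_f' * (2Nf)^b
2Nf = (sigma_a/sigma_f')^(1/b)
2Nf = (185/568)^(1/-0.063)
2Nf = 54070704
Nf = 2.7035e+07


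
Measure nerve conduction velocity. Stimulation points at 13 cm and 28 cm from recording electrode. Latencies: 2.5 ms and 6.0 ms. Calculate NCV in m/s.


Distance = (28 - 13) / 100 = 0.15 m
dt = (6.0 - 2.5) / 1000 = 0.0035 s
NCV = dist / dt = 42.86 m/s


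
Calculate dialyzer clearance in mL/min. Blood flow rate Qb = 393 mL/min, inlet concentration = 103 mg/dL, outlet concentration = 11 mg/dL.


K = Qb * (Cb_in - Cb_out) / Cb_in
K = 393 * (103 - 11) / 103
K = 351 mL/min


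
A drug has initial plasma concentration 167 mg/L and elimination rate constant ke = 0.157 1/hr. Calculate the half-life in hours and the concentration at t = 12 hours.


t_half = ln(2) / ke = 0.693147 / 0.157 = 4.415 hr
C(t) = C0 * exp(-ke*t) = 167 * exp(-0.157*12)
C(12) = 25.38 mg/L


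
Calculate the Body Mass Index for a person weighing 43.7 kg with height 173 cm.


BMI = weight / height^2
height = 173 cm = 1.73 m
BMI = 43.7 / 1.73^2
BMI = 14.6 kg/m^2


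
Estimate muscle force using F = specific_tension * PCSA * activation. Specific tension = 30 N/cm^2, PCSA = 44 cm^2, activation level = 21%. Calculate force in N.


F = sigma * PCSA * activation
F = 30 * 44 * 0.21
F = 277.2 N


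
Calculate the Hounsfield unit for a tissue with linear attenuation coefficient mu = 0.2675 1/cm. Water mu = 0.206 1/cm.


HU = ((mu_tissue - mu_water) / mu_water) * 1000
HU = ((0.2675 - 0.206) / 0.206) * 1000
HU = 298.5


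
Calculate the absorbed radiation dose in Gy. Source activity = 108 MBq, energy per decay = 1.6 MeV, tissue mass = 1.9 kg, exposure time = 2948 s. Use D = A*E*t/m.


A = 108 MBq = 1.0800e+08 Bq
E = 1.6 MeV = 2.5632e-13 J
D = A*E*t/m = 1.0800e+08*2.5632e-13*2948/1.9
D = 0.04295 Gy


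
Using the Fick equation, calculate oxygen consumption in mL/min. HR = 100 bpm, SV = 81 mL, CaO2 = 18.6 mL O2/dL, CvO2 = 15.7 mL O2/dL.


CO = HR*SV = 100*81/1000 = 8.1 L/min
a-v O2 diff = 18.6 - 15.7 = 2.9 mL/dL
VO2 = CO * (CaO2-CvO2) * 10 dL/L
VO2 = 8.1 * 2.9 * 10
VO2 = 234.9 mL/min


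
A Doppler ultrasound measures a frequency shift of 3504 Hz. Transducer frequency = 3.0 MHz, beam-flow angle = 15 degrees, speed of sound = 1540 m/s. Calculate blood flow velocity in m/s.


v = fd * c / (2 * f0 * cos(theta))
v = 3504 * 1540 / (2 * 3.0000e+06 * cos(15))
v = 0.9311 m/s


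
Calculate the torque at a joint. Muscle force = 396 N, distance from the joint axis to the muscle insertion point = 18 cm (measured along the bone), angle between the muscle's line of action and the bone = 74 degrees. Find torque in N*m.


Torque = F * d * sin(theta)   (moment arm = d*sin(theta))
d = 18 cm = 0.18 m
Torque = 396 * 0.18 * sin(74)
Torque = 68.52 N*m


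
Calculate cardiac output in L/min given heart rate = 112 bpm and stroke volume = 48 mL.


CO = HR * SV
CO = 112 * 48 / 1000
CO = 5.376 L/min


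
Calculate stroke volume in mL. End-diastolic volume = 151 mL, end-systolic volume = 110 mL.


SV = EDV - ESV
SV = 151 - 110
SV = 41 mL


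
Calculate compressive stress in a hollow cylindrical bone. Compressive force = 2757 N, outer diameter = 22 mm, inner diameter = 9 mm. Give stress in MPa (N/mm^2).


A = pi*(r_o^2 - r_i^2)
r_o = 11 mm, r_i = 4.5 mm
A = 316.515 mm^2
sigma = F/A = 2757 / 316.515
sigma = 8.71 MPa


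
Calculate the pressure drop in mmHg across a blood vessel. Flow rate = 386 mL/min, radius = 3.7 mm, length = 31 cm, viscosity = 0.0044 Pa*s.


dP = 8*mu*L*Q / (pi*r^4)
Q = 386 mL/min = 6.43333e-06 m^3/s
dP = 119.229 Pa = 119.229 / 133.322 mmHg = 0.8943 mmHg


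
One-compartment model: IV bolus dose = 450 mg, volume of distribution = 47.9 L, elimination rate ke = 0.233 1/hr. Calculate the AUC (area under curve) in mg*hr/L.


C0 = Dose/Vd = 450/47.9 = 9.39457 mg/L
AUC = C0/ke = 9.39457/0.233
AUC = 40.32 mg*hr/L


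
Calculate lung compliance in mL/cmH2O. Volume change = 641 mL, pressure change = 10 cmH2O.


C = dV / dP
C = 641 / 10
C = 64.1 mL/cmH2O


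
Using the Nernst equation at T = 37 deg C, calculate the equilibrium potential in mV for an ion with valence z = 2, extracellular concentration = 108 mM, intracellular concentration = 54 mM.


E = (RT/(zF)) * ln(C_out/C_in)
T = 37 + 273.15 = 310.15 K
E = (8.314 * 310.15 / (2 * 96485)) * ln(108/54)
E = 9.262 mV


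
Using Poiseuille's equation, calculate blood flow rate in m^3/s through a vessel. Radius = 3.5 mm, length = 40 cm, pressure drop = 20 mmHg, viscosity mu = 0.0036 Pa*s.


Q = pi*r^4*dP / (8*mu*L)
r = 0.0035 m, L = 0.4 m
dP = 20 mmHg = 2666.44 Pa
Q = 1.0912e-04 m^3/s


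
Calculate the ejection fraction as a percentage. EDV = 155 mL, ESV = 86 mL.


SV = EDV - ESV = 155 - 86 = 69 mL
EF = SV/EDV * 100 = 69/155 * 100
EF = 44.52%


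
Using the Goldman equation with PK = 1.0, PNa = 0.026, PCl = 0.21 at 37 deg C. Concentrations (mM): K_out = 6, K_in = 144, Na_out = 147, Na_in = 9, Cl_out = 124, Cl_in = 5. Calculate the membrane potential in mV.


Vm = (RT/F)*ln((PK*Ko + PNa*Nao + PCl*Cli)/(PK*Ki + PNa*Nai + PCl*Clo))
Numer = 10.872, Denom = 170.274
Vm = -73.53 mV


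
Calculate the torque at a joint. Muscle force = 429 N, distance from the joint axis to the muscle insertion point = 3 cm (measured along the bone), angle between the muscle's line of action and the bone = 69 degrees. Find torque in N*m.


Torque = F * d * sin(theta)   (moment arm = d*sin(theta))
d = 3 cm = 0.03 m
Torque = 429 * 0.03 * sin(69)
Torque = 12.02 N*m


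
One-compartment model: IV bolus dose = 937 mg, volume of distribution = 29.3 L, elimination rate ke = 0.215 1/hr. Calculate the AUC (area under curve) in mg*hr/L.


C0 = Dose/Vd = 937/29.3 = 31.9795 mg/L
AUC = C0/ke = 31.9795/0.215
AUC = 148.7 mg*hr/L


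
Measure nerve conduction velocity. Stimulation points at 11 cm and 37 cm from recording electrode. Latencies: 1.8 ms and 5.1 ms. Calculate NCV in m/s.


Distance = (37 - 11) / 100 = 0.26 m
dt = (5.1 - 1.8) / 1000 = 0.0033 s
NCV = dist / dt = 78.79 m/s


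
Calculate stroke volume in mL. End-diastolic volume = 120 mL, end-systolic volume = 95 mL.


SV = EDV - ESV
SV = 120 - 95
SV = 25 mL


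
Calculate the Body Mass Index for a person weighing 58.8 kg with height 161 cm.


BMI = weight / height^2
height = 161 cm = 1.61 m
BMI = 58.8 / 1.61^2
BMI = 22.68 kg/m^2


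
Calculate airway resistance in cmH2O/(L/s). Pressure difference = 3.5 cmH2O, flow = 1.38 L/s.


R = dP / flow
R = 3.5 / 1.38
R = 2.536 cmH2O/(L/s)


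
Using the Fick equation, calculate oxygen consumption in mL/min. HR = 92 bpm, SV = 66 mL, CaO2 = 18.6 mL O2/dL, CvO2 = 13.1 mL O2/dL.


CO = HR*SV = 92*66/1000 = 6.072 L/min
a-v O2 diff = 18.6 - 13.1 = 5.5 mL/dL
VO2 = CO * (CaO2-CvO2) * 10 dL/L
VO2 = 6.072 * 5.5 * 10
VO2 = 334 mL/min


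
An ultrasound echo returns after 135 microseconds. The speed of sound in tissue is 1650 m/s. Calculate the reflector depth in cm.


depth = c * t / 2
t = 135 us = 1.3500e-04 s
depth = 1650 * 1.3500e-04 / 2
depth = 0.111375 m = 11.1375 cm


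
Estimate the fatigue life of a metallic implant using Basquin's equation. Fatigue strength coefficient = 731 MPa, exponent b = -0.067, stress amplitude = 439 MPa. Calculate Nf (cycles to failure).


sigma_a = sigma_f' * (2Nf)^b
2Nf = (sigma_a/sigma_f')^(1/b)
2Nf = (439/731)^(1/-0.067)
2Nf = 2019.6054
Nf = 1010


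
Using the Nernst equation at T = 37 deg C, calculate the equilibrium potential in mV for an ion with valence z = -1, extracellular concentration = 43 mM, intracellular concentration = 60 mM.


E = (RT/(zF)) * ln(C_out/C_in)
T = 37 + 273.15 = 310.15 K
E = (8.314 * 310.15 / (-1 * 96485)) * ln(43/60)
E = 8.903 mV


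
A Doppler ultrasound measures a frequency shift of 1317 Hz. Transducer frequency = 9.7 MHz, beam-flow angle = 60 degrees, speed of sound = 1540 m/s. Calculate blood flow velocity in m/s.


v = fd * c / (2 * f0 * cos(theta))
v = 1317 * 1540 / (2 * 9.7000e+06 * cos(60))
v = 0.2091 m/s


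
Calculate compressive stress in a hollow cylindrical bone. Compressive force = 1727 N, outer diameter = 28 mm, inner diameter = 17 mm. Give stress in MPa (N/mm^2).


A = pi*(r_o^2 - r_i^2)
r_o = 14 mm, r_i = 8.5 mm
A = 388.772 mm^2
sigma = F/A = 1727 / 388.772
sigma = 4.442 MPa


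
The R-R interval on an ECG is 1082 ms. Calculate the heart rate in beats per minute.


HR = 60 / RR_interval(s)
RR = 1082 ms = 1.082 s
HR = 60 / 1.082 = 55.45 bpm


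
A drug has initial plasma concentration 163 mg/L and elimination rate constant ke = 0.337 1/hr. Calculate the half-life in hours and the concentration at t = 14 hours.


t_half = ln(2) / ke = 0.693147 / 0.337 = 2.057 hr
C(t) = C0 * exp(-ke*t) = 163 * exp(-0.337*14)
C(14) = 1.456 mg/L


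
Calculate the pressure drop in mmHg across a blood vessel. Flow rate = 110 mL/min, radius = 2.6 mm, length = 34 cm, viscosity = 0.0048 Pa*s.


dP = 8*mu*L*Q / (pi*r^4)
Q = 110 mL/min = 1.83333e-06 m^3/s
dP = 166.728 Pa = 166.728 / 133.322 mmHg = 1.251 mmHg


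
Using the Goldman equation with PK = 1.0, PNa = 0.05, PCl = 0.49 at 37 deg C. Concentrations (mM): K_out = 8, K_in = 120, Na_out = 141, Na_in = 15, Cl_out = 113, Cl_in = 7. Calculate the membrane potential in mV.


Vm = (RT/F)*ln((PK*Ko + PNa*Nao + PCl*Cli)/(PK*Ki + PNa*Nai + PCl*Clo))
Numer = 18.48, Denom = 176.12
Vm = -60.25 mV


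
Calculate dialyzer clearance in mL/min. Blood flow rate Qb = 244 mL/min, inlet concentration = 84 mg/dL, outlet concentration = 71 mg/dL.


K = Qb * (Cb_in - Cb_out) / Cb_in
K = 244 * (84 - 71) / 84
K = 37.76 mL/min


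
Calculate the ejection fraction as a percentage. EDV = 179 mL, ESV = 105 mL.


SV = EDV - ESV = 179 - 105 = 74 mL
EF = SV/EDV * 100 = 74/179 * 100
EF = 41.34%


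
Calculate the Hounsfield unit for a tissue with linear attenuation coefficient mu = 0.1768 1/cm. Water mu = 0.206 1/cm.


HU = ((mu_tissue - mu_water) / mu_water) * 1000
HU = ((0.1768 - 0.206) / 0.206) * 1000
HU = -141.7


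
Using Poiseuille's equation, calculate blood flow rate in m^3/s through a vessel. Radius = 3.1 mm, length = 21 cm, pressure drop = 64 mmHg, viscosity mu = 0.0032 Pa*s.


Q = pi*r^4*dP / (8*mu*L)
r = 0.0031 m, L = 0.21 m
dP = 64 mmHg = 8532.608 Pa
Q = 4.6049e-04 m^3/s


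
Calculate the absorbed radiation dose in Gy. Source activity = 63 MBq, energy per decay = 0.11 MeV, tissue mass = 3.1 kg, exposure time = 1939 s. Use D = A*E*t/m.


A = 63 MBq = 6.3000e+07 Bq
E = 0.11 MeV = 1.7622e-14 J
D = A*E*t/m = 6.3000e+07*1.7622e-14*1939/3.1
D = 6.9440e-04 Gy


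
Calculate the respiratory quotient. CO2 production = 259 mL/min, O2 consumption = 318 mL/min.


RQ = VCO2 / VO2
RQ = 259 / 318
RQ = 0.8145


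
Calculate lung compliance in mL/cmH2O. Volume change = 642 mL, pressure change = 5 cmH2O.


C = dV / dP
C = 642 / 5
C = 128.4 mL/cmH2O


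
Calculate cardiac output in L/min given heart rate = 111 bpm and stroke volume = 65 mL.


CO = HR * SV
CO = 111 * 65 / 1000
CO = 7.215 L/min


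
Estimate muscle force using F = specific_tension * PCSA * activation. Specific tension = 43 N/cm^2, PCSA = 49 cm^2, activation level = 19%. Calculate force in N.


F = sigma * PCSA * activation
F = 43 * 49 * 0.19
F = 400.3 N


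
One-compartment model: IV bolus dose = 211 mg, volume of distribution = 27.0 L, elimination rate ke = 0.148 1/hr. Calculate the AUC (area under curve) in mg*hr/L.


C0 = Dose/Vd = 211/27.0 = 7.81481 mg/L
AUC = C0/ke = 7.81481/0.148
AUC = 52.8 mg*hr/L


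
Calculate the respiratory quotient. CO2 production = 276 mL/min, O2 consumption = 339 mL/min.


RQ = VCO2 / VO2
RQ = 276 / 339
RQ = 0.8142


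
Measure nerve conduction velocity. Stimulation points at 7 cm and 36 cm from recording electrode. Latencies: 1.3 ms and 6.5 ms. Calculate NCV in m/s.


Distance = (36 - 7) / 100 = 0.29 m
dt = (6.5 - 1.3) / 1000 = 0.0052 s
NCV = dist / dt = 55.77 m/s


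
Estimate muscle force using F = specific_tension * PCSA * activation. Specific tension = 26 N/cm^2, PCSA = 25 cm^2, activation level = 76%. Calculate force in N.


F = sigma * PCSA * activation
F = 26 * 25 * 0.76
F = 494 N


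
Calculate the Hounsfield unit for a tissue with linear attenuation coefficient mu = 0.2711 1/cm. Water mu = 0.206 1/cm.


HU = ((mu_tissue - mu_water) / mu_water) * 1000
HU = ((0.2711 - 0.206) / 0.206) * 1000
HU = 316


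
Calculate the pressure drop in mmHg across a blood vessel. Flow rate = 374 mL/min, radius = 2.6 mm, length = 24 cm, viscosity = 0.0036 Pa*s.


dP = 8*mu*L*Q / (pi*r^4)
Q = 374 mL/min = 6.23333e-06 m^3/s
dP = 300.11 Pa = 300.11 / 133.322 mmHg = 2.251 mmHg


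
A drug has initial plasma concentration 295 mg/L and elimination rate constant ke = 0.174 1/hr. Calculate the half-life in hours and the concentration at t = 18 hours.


t_half = ln(2) / ke = 0.693147 / 0.174 = 3.984 hr
C(t) = C0 * exp(-ke*t) = 295 * exp(-0.174*18)
C(18) = 12.87 mg/L


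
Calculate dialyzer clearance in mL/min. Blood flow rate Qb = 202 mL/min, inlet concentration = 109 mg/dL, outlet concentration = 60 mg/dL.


K = Qb * (Cb_in - Cb_out) / Cb_in
K = 202 * (109 - 60) / 109
K = 90.81 mL/min


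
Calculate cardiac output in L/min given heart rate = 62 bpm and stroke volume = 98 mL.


CO = HR * SV
CO = 62 * 98 / 1000
CO = 6.076 L/min


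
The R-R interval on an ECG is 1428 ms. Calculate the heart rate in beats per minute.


HR = 60 / RR_interval(s)
RR = 1428 ms = 1.428 s
HR = 60 / 1.428 = 42.02 bpm


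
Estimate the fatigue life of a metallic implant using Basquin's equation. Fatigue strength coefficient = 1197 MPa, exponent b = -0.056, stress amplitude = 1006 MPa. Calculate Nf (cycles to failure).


sigma_a = sigma_f' * (2Nf)^b
2Nf = (sigma_a/sigma_f')^(1/b)
2Nf = (1006/1197)^(1/-0.056)
2Nf = 22.291838
Nf = 11.15


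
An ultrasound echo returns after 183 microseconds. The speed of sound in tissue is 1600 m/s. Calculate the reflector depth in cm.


depth = c * t / 2
t = 183 us = 1.8300e-04 s
depth = 1600 * 1.8300e-04 / 2
depth = 0.1464 m = 14.64 cm


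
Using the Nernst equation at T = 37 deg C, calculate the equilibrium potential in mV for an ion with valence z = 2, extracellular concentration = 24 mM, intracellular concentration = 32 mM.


E = (RT/(zF)) * ln(C_out/C_in)
T = 37 + 273.15 = 310.15 K
E = (8.314 * 310.15 / (2 * 96485)) * ln(24/32)
E = -3.844 mV


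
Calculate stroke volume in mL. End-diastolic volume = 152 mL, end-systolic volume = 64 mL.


SV = EDV - ESV
SV = 152 - 64
SV = 88 mL


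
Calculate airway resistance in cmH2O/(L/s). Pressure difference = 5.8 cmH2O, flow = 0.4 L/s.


R = dP / flow
R = 5.8 / 0.4
R = 14.5 cmH2O/(L/s)


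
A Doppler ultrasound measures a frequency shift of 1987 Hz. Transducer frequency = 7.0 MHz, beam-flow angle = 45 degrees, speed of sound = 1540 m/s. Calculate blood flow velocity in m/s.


v = fd * c / (2 * f0 * cos(theta))
v = 1987 * 1540 / (2 * 7.0000e+06 * cos(45))
v = 0.3091 m/s


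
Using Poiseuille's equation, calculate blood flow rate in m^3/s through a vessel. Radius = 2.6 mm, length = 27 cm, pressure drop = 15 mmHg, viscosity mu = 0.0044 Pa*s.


Q = pi*r^4*dP / (8*mu*L)
r = 0.0026 m, L = 0.27 m
dP = 15 mmHg = 1999.83 Pa
Q = 3.0209e-05 m^3/s


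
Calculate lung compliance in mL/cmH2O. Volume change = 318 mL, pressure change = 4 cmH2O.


C = dV / dP
C = 318 / 4
C = 79.5 mL/cmH2O


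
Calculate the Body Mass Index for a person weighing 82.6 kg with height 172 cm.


BMI = weight / height^2
height = 172 cm = 1.72 m
BMI = 82.6 / 1.72^2
BMI = 27.92 kg/m^2


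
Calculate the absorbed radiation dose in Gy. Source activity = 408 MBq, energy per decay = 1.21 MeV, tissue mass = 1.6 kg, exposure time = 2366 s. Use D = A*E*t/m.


A = 408 MBq = 4.0800e+08 Bq
E = 1.21 MeV = 1.93842e-13 J
D = A*E*t/m = 4.0800e+08*1.93842e-13*2366/1.6
D = 0.117 Gy


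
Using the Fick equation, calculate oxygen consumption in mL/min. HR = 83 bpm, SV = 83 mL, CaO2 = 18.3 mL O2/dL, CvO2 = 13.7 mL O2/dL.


CO = HR*SV = 83*83/1000 = 6.889 L/min
a-v O2 diff = 18.3 - 13.7 = 4.6 mL/dL
VO2 = CO * (CaO2-CvO2) * 10 dL/L
VO2 = 6.889 * 4.6 * 10
VO2 = 316.9 mL/min


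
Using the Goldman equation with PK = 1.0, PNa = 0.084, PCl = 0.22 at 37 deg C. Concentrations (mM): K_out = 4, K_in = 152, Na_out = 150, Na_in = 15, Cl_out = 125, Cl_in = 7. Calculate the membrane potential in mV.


Vm = (RT/F)*ln((PK*Ko + PNa*Nao + PCl*Cli)/(PK*Ki + PNa*Nai + PCl*Clo))
Numer = 18.14, Denom = 180.76
Vm = -61.44 mV


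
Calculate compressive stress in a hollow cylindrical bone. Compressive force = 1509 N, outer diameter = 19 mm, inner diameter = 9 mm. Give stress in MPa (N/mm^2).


A = pi*(r_o^2 - r_i^2)
r_o = 9.5 mm, r_i = 4.5 mm
A = 219.911 mm^2
sigma = F/A = 1509 / 219.911
sigma = 6.862 MPa


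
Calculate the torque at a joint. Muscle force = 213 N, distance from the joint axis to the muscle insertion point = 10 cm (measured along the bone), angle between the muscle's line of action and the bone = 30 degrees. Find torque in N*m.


Torque = F * d * sin(theta)   (moment arm = d*sin(theta))
d = 10 cm = 0.1 m
Torque = 213 * 0.1 * sin(30)
Torque = 10.65 N*m


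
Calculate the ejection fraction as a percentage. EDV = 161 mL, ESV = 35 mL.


SV = EDV - ESV = 161 - 35 = 126 mL
EF = SV/EDV * 100 = 126/161 * 100
EF = 78.26%


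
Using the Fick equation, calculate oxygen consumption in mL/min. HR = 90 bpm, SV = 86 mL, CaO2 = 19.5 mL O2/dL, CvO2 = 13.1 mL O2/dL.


CO = HR*SV = 90*86/1000 = 7.74 L/min
a-v O2 diff = 19.5 - 13.1 = 6.4 mL/dL
VO2 = CO * (CaO2-CvO2) * 10 dL/L
VO2 = 7.74 * 6.4 * 10
VO2 = 495.4 mL/min


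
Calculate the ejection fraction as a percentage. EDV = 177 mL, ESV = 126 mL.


SV = EDV - ESV = 177 - 126 = 51 mL
EF = SV/EDV * 100 = 51/177 * 100
EF = 28.81%


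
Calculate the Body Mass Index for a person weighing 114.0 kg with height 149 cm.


BMI = weight / height^2
height = 149 cm = 1.49 m
BMI = 114.0 / 1.49^2
BMI = 51.35 kg/m^2


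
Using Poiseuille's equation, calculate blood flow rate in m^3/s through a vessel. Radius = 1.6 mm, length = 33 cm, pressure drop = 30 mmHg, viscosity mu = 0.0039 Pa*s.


Q = pi*r^4*dP / (8*mu*L)
r = 0.0016 m, L = 0.33 m
dP = 30 mmHg = 3999.66 Pa
Q = 7.9981e-06 m^3/s


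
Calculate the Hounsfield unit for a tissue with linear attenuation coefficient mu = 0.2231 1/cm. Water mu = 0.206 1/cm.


HU = ((mu_tissue - mu_water) / mu_water) * 1000
HU = ((0.2231 - 0.206) / 0.206) * 1000
HU = 83.01


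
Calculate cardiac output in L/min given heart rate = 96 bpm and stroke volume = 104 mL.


CO = HR * SV
CO = 96 * 104 / 1000
CO = 9.984 L/min


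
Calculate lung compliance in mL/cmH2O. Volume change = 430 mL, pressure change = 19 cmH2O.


C = dV / dP
C = 430 / 19
C = 22.63 mL/cmH2O


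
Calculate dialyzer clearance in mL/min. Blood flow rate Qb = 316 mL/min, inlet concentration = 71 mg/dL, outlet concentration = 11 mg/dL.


K = Qb * (Cb_in - Cb_out) / Cb_in
K = 316 * (71 - 11) / 71
K = 267 mL/min


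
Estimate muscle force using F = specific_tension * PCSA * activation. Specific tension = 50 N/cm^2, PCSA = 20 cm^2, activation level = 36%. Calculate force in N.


F = sigma * PCSA * activation
F = 50 * 20 * 0.36
F = 360 N


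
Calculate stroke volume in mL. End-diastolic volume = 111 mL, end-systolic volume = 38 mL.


SV = EDV - ESV
SV = 111 - 38
SV = 73 mL


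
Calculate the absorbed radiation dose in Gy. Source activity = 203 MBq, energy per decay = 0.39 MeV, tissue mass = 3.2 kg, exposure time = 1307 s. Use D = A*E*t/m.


A = 203 MBq = 2.0300e+08 Bq
E = 0.39 MeV = 6.2478e-14 J
D = A*E*t/m = 2.0300e+08*6.2478e-14*1307/3.2
D = 0.00518 Gy


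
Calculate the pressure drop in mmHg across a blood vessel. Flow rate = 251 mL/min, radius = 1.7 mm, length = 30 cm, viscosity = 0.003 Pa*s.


dP = 8*mu*L*Q / (pi*r^4)
Q = 251 mL/min = 4.18333e-06 m^3/s
dP = 1147.91 Pa = 1147.91 / 133.322 mmHg = 8.61 mmHg


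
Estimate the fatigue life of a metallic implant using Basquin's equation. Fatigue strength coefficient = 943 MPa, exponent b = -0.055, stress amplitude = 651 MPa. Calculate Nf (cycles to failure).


sigma_a = sigma_f' * (2Nf)^b
2Nf = (sigma_a/sigma_f')^(1/b)
2Nf = (651/943)^(1/-0.055)
2Nf = 843.35962
Nf = 421.7


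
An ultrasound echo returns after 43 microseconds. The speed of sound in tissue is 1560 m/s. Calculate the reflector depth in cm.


depth = c * t / 2
t = 43 us = 4.3000e-05 s
depth = 1560 * 4.3000e-05 / 2
depth = 0.03354 m = 3.354 cm


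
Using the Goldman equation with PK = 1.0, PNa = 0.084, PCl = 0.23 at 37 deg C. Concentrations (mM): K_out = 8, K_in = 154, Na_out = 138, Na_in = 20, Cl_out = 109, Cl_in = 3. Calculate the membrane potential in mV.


Vm = (RT/F)*ln((PK*Ko + PNa*Nao + PCl*Cli)/(PK*Ki + PNa*Nai + PCl*Clo))
Numer = 20.282, Denom = 180.75
Vm = -58.46 mV


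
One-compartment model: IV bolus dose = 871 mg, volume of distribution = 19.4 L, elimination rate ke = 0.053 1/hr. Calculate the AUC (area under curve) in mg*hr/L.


C0 = Dose/Vd = 871/19.4 = 44.8969 mg/L
AUC = C0/ke = 44.8969/0.053
AUC = 847.1 mg*hr/L


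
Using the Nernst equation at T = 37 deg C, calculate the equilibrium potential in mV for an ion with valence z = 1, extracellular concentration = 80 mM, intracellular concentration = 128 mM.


E = (RT/(zF)) * ln(C_out/C_in)
T = 37 + 273.15 = 310.15 K
E = (8.314 * 310.15 / (1 * 96485)) * ln(80/128)
E = -12.56 mV


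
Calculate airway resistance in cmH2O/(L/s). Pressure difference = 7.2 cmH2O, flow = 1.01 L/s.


R = dP / flow
R = 7.2 / 1.01
R = 7.129 cmH2O/(L/s)


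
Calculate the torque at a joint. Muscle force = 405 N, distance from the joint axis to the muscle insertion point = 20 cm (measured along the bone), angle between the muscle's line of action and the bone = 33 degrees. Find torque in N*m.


Torque = F * d * sin(theta)   (moment arm = d*sin(theta))
d = 20 cm = 0.2 m
Torque = 405 * 0.2 * sin(33)
Torque = 44.12 N*m


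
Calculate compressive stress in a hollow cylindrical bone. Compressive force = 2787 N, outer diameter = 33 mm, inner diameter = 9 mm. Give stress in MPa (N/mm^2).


A = pi*(r_o^2 - r_i^2)
r_o = 16.5 mm, r_i = 4.5 mm
A = 791.681 mm^2
sigma = F/A = 2787 / 791.681
sigma = 3.52 MPa


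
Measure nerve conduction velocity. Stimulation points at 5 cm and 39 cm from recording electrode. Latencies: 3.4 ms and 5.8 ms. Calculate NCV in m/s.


Distance = (39 - 5) / 100 = 0.34 m
dt = (5.8 - 3.4) / 1000 = 0.0024 s
NCV = dist / dt = 141.7 m/s


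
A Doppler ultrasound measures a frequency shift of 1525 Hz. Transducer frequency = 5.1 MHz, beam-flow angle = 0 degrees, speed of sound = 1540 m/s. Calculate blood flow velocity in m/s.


v = fd * c / (2 * f0 * cos(theta))
v = 1525 * 1540 / (2 * 5.1000e+06 * cos(0))
v = 0.2302 m/s


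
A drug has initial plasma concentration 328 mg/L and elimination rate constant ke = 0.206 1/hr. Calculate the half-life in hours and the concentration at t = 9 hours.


t_half = ln(2) / ke = 0.693147 / 0.206 = 3.365 hr
C(t) = C0 * exp(-ke*t) = 328 * exp(-0.206*9)
C(9) = 51.37 mg/L


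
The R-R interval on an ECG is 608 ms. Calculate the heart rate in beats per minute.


HR = 60 / RR_interval(s)
RR = 608 ms = 0.608 s
HR = 60 / 0.608 = 98.68 bpm


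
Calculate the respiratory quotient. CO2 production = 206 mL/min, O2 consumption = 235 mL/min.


RQ = VCO2 / VO2
RQ = 206 / 235
RQ = 0.8766


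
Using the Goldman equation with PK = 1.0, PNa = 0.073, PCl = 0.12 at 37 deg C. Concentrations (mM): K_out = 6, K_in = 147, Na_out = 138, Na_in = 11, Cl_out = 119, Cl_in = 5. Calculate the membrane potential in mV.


Vm = (RT/F)*ln((PK*Ko + PNa*Nao + PCl*Cli)/(PK*Ki + PNa*Nai + PCl*Clo))
Numer = 16.674, Denom = 162.083
Vm = -60.78 mV


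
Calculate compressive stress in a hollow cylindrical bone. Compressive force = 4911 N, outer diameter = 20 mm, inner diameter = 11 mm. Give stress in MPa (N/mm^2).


A = pi*(r_o^2 - r_i^2)
r_o = 10 mm, r_i = 5.5 mm
A = 219.126 mm^2
sigma = F/A = 4911 / 219.126
sigma = 22.41 MPa


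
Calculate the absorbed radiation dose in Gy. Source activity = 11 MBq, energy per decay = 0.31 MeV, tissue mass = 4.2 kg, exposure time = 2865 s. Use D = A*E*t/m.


A = 11 MBq = 1.1000e+07 Bq
E = 0.31 MeV = 4.9662e-14 J
D = A*E*t/m = 1.1000e+07*4.9662e-14*2865/4.2
D = 3.7264e-04 Gy


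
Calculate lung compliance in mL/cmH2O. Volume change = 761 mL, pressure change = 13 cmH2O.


C = dV / dP
C = 761 / 13
C = 58.54 mL/cmH2O


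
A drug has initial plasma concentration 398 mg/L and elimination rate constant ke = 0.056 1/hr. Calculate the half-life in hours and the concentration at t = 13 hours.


t_half = ln(2) / ke = 0.693147 / 0.056 = 12.38 hr
C(t) = C0 * exp(-ke*t) = 398 * exp(-0.056*13)
C(13) = 192.2 mg/L


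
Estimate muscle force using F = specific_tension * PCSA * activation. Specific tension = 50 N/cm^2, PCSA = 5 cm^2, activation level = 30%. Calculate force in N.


F = sigma * PCSA * activation
F = 50 * 5 * 0.3
F = 75 N


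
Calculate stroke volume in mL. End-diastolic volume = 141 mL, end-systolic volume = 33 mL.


SV = EDV - ESV
SV = 141 - 33
SV = 108 mL


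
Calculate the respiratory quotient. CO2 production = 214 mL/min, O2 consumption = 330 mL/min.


RQ = VCO2 / VO2
RQ = 214 / 330
RQ = 0.6485


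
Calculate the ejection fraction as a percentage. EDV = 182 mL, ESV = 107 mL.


SV = EDV - ESV = 182 - 107 = 75 mL
EF = SV/EDV * 100 = 75/182 * 100
EF = 41.21%


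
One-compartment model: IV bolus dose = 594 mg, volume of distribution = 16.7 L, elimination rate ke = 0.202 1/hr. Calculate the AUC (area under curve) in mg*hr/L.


C0 = Dose/Vd = 594/16.7 = 35.5689 mg/L
AUC = C0/ke = 35.5689/0.202
AUC = 176.1 mg*hr/L


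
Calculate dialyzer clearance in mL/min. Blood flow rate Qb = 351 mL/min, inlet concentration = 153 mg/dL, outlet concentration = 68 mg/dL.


K = Qb * (Cb_in - Cb_out) / Cb_in
K = 351 * (153 - 68) / 153
K = 195 mL/min


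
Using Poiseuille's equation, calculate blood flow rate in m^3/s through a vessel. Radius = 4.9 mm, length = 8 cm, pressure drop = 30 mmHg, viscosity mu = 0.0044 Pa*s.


Q = pi*r^4*dP / (8*mu*L)
r = 0.0049 m, L = 0.08 m
dP = 30 mmHg = 3999.66 Pa
Q = 0.002572 m^3/s


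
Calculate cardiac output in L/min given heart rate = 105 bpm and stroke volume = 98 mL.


CO = HR * SV
CO = 105 * 98 / 1000
CO = 10.29 L/min


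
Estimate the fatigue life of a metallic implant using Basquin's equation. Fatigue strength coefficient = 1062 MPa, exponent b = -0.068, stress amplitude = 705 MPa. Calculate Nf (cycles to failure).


sigma_a = sigma_f' * (2Nf)^b
2Nf = (sigma_a/sigma_f')^(1/b)
2Nf = (705/1062)^(1/-0.068)
2Nf = 413.71099
Nf = 206.9


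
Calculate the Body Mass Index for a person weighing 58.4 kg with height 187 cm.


BMI = weight / height^2
height = 187 cm = 1.87 m
BMI = 58.4 / 1.87^2
BMI = 16.7 kg/m^2


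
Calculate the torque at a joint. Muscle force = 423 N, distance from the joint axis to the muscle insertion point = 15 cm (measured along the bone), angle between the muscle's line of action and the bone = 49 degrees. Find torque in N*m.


Torque = F * d * sin(theta)   (moment arm = d*sin(theta))
d = 15 cm = 0.15 m
Torque = 423 * 0.15 * sin(49)
Torque = 47.89 N*m


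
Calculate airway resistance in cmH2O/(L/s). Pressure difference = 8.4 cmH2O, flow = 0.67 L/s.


R = dP / flow
R = 8.4 / 0.67
R = 12.54 cmH2O/(L/s)


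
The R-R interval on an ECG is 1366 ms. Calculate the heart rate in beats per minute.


HR = 60 / RR_interval(s)
RR = 1366 ms = 1.366 s
HR = 60 / 1.366 = 43.92 bpm


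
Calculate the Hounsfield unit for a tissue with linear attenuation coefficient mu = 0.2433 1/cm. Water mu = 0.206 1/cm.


HU = ((mu_tissue - mu_water) / mu_water) * 1000
HU = ((0.2433 - 0.206) / 0.206) * 1000
HU = 181.1


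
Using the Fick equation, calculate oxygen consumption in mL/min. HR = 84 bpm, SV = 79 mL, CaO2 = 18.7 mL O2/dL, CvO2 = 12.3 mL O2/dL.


CO = HR*SV = 84*79/1000 = 6.636 L/min
a-v O2 diff = 18.7 - 12.3 = 6.4 mL/dL
VO2 = CO * (CaO2-CvO2) * 10 dL/L
VO2 = 6.636 * 6.4 * 10
VO2 = 424.7 mL/min


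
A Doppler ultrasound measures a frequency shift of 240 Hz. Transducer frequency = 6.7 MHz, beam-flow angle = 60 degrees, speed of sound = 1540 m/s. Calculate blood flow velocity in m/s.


v = fd * c / (2 * f0 * cos(theta))
v = 240 * 1540 / (2 * 6.7000e+06 * cos(60))
v = 0.05516 m/s


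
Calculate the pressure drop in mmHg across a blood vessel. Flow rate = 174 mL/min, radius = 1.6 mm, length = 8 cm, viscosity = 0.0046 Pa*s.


dP = 8*mu*L*Q / (pi*r^4)
Q = 174 mL/min = 2.9e-06 m^3/s
dP = 414.673 Pa = 414.673 / 133.322 mmHg = 3.11 mmHg


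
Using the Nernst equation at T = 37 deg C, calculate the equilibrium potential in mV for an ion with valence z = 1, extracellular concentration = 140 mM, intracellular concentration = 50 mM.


E = (RT/(zF)) * ln(C_out/C_in)
T = 37 + 273.15 = 310.15 K
E = (8.314 * 310.15 / (1 * 96485)) * ln(140/50)
E = 27.52 mV


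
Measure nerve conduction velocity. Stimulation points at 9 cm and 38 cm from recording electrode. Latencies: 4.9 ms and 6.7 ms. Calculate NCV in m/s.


Distance = (38 - 9) / 100 = 0.29 m
dt = (6.7 - 4.9) / 1000 = 0.0018 s
NCV = dist / dt = 161.1 m/s


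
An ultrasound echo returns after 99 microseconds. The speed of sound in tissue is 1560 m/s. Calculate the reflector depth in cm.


depth = c * t / 2
t = 99 us = 9.9000e-05 s
depth = 1560 * 9.9000e-05 / 2
depth = 0.07722 m = 7.722 cm


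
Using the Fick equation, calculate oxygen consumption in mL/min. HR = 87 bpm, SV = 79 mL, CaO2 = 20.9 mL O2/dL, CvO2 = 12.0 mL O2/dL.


CO = HR*SV = 87*79/1000 = 6.873 L/min
a-v O2 diff = 20.9 - 12.0 = 8.9 mL/dL
VO2 = CO * (CaO2-CvO2) * 10 dL/L
VO2 = 6.873 * 8.9 * 10
VO2 = 611.7 mL/min


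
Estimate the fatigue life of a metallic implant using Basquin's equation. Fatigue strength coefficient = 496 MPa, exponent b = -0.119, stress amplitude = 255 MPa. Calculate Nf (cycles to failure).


sigma_a = sigma_f' * (2Nf)^b
2Nf = (sigma_a/sigma_f')^(1/b)
2Nf = (255/496)^(1/-0.119)
2Nf = 267.96606
Nf = 134


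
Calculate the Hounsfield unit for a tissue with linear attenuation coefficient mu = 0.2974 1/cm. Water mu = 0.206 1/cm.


HU = ((mu_tissue - mu_water) / mu_water) * 1000
HU = ((0.2974 - 0.206) / 0.206) * 1000
HU = 443.7


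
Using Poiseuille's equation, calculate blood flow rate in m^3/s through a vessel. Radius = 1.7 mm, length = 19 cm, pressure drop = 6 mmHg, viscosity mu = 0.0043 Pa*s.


Q = pi*r^4*dP / (8*mu*L)
r = 0.0017 m, L = 0.19 m
dP = 6 mmHg = 799.932 Pa
Q = 3.2113e-06 m^3/s


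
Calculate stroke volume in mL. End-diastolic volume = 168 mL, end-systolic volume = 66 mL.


SV = EDV - ESV
SV = 168 - 66
SV = 102 mL


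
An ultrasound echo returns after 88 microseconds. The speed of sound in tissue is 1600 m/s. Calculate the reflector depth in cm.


depth = c * t / 2
t = 88 us = 8.8000e-05 s
depth = 1600 * 8.8000e-05 / 2
depth = 0.0704 m = 7.04 cm


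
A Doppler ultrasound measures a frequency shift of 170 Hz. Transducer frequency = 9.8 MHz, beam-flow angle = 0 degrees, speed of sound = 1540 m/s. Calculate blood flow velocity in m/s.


v = fd * c / (2 * f0 * cos(theta))
v = 170 * 1540 / (2 * 9.8000e+06 * cos(0))
v = 0.01336 m/s


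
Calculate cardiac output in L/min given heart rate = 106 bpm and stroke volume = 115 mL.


CO = HR * SV
CO = 106 * 115 / 1000
CO = 12.19 L/min


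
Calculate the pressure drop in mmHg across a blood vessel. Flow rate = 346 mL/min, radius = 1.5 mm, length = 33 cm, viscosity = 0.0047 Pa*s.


dP = 8*mu*L*Q / (pi*r^4)
Q = 346 mL/min = 5.76667e-06 m^3/s
dP = 4498.96 Pa = 4498.96 / 133.322 mmHg = 33.75 mmHg


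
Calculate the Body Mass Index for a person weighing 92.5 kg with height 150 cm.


BMI = weight / height^2
height = 150 cm = 1.5 m
BMI = 92.5 / 1.5^2
BMI = 41.11 kg/m^2


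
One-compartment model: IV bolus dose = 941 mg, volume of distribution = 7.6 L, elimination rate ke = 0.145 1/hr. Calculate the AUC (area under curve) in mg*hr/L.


C0 = Dose/Vd = 941/7.6 = 123.816 mg/L
AUC = C0/ke = 123.816/0.145
AUC = 853.9 mg*hr/L


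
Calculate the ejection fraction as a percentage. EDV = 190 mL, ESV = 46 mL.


SV = EDV - ESV = 190 - 46 = 144 mL
EF = SV/EDV * 100 = 144/190 * 100
EF = 75.79%


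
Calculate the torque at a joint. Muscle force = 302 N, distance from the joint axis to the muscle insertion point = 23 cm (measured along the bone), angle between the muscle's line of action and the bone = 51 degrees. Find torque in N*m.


Torque = F * d * sin(theta)   (moment arm = d*sin(theta))
d = 23 cm = 0.23 m
Torque = 302 * 0.23 * sin(51)
Torque = 53.98 N*m


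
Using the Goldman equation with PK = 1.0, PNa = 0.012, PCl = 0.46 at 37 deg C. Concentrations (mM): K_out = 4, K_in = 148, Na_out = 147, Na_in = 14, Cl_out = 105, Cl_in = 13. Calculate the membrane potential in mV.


Vm = (RT/F)*ln((PK*Ko + PNa*Nao + PCl*Cli)/(PK*Ki + PNa*Nai + PCl*Clo))
Numer = 11.744, Denom = 196.468
Vm = -75.29 mV
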